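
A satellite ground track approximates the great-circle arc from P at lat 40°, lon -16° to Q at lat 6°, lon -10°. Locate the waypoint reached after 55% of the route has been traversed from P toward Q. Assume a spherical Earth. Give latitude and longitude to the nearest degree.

≈ lat 21°, lon -12°

The haversine formula gives a central angle δ ≈ 0.601 rad (34.4°) between the endpoints.
Interpolate at f = 0.55 with slerp weights a = sin((1−f)δ)/sin δ ≈ 0.472, b = sin(fδ)/sin δ ≈ 0.574.
p = a·p₁ + b·p₂ ≈ (0.910, -0.199, 0.364); φ = arcsin(p_z) ≈ 21.33°, λ = atan2(p_y, p_x) ≈ -12.33°.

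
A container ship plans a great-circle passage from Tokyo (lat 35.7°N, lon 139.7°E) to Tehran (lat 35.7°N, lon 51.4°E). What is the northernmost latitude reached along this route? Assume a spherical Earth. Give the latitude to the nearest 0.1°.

The great circle lies in the plane with unit normal n̂ = (p₁ × p₂)/|p₁ × p₂|.
Here n̂_z ≈ -0.707; the vertex latitude is φ_max = arccos|n̂_z| ≈ 45.0°.

≈ 45.0°N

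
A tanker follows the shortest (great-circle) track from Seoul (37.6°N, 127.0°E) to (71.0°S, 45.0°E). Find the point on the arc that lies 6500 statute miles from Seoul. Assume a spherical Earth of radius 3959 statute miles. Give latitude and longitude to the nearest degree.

The haversine formula gives a central angle δ ≈ 2.142 rad (122.8°) between the endpoints. The total great-circle distance is δ·R ≈ 2.142 × 3959 ≈ 8482 mi, so the target fraction is f = 6500/8482 ≈ 0.766.
Interpolate at f ≈ 0.766 with slerp weights a = sin((1−f)δ)/sin δ ≈ 0.571, b = sin(fδ)/sin δ ≈ 1.186.
p = a·p₁ + b·p₂ ≈ (0.001, 0.634, -0.773); φ = arcsin(p_z) ≈ -50.64°, λ = atan2(p_y, p_x) ≈ 89.92°.

≈ (51°S, 90°E)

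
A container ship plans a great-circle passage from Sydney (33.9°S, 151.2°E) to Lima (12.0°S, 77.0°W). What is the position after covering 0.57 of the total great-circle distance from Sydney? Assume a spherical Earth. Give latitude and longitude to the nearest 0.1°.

≈ 42.7°S, 122.0°W

Convert each endpoint to a unit vector on the sphere (x = cos φ cos λ, y = cos φ sin λ, z = sin φ).
The central angle between the endpoints is δ = arccos(p₁·p₂) ≈ 2.010 rad (115.2°).
Interpolate at f = 0.57 with slerp weights a = sin((1−f)δ)/sin δ ≈ 0.840, b = sin(fδ)/sin δ ≈ 1.006.
p = a·p₁ + b·p₂ ≈ (-0.390, -0.623, -0.678); φ = arcsin(p_z) ≈ -42.69°, λ = atan2(p_y, p_x) ≈ -122.02°.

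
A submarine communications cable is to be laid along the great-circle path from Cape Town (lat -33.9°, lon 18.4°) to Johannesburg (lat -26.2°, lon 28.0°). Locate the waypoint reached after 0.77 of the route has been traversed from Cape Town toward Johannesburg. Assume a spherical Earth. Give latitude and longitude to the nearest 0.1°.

≈ lat -28.0°, lon 25.9°

From cos δ = sin φ₁ sin φ₂ + cos φ₁ cos φ₂ cos Δλ, the central angle is δ ≈ 0.198 rad (11.3°).
Interpolate at f = 0.77 with slerp weights a = sin((1−f)δ)/sin δ ≈ 0.231, b = sin(fδ)/sin δ ≈ 0.772.
p = a·p₁ + b·p₂ ≈ (0.794, 0.386, -0.470); φ = arcsin(p_z) ≈ -28.03°, λ = atan2(p_y, p_x) ≈ 25.92°.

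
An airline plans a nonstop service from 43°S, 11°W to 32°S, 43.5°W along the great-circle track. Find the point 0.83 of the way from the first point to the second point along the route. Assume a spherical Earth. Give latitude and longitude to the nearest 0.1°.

Write both endpoints as unit vectors p₁, p₂ with components (cos φ cos λ, cos φ sin λ, sin φ).
The central angle between the endpoints is δ = arccos(p₁·p₂) ≈ 0.485 rad (27.8°).
Interpolate at f = 0.83 with slerp weights a = sin((1−f)δ)/sin δ ≈ 0.177, b = sin(fδ)/sin δ ≈ 0.840.
p = a·p₁ + b·p₂ ≈ (0.644, -0.515, -0.566); φ = arcsin(p_z) ≈ -34.46°, λ = atan2(p_y, p_x) ≈ -38.67°.

≈ 34.5°S, 38.7°W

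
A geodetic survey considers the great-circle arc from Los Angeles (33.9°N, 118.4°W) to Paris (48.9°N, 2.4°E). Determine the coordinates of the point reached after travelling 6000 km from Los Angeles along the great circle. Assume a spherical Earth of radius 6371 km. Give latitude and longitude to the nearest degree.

Write both endpoints as unit vectors p₁, p₂ with components (cos φ cos λ, cos φ sin λ, sin φ).
The central angle between the endpoints is δ = arccos(p₁·p₂) ≈ 1.429 rad (81.9°). The total great-circle distance is δ·R ≈ 1.429 × 6371 ≈ 9107 km, so the target fraction is f = 6000/9107 ≈ 0.659.
Interpolate at f ≈ 0.659 with slerp weights a = sin((1−f)δ)/sin δ ≈ 0.473, b = sin(fδ)/sin δ ≈ 0.817.
p = a·p₁ + b·p₂ ≈ (0.350, -0.323, 0.879); φ = arcsin(p_z) ≈ 61.57°, λ = atan2(p_y, p_x) ≈ -42.74°.

≈ (62°N, 43°W)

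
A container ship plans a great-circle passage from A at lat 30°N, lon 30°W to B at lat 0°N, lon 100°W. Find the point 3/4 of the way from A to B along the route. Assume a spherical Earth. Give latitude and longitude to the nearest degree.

≈ lat 9°N, lon 84°W

Write both endpoints as unit vectors p₁, p₂ with components (cos φ cos λ, cos φ sin λ, sin φ).
The central angle between the endpoints is δ = arccos(p₁·p₂) ≈ 1.270 rad (72.8°).
Interpolate at f = 3/4 with slerp weights a = sin((1−f)δ)/sin δ ≈ 0.327, b = sin(fδ)/sin δ ≈ 0.853.
p = a·p₁ + b·p₂ ≈ (0.097, -0.982, 0.163); φ = arcsin(p_z) ≈ 9.41°, λ = atan2(p_y, p_x) ≈ -84.36°.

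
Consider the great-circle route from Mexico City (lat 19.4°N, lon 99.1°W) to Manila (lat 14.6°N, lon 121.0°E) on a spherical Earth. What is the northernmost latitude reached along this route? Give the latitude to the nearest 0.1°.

≈ 41.8°N

The great circle lies in the plane with unit normal n̂ = (p₁ × p₂)/|p₁ × p₂|.
Here n̂_z ≈ -0.745; the vertex latitude is φ_max = arccos|n̂_z| ≈ 41.8°.
Check via Clairaut: cos φ_max = |cos φ₁| · sin C = cos(19.4°)·sin(52.2°) ≈ 0.745, again giving ≈ 41.8°.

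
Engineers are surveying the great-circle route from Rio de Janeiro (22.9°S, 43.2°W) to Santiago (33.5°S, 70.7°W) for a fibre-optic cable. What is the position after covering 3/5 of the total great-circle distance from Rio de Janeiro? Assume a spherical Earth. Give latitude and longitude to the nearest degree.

Write both endpoints as unit vectors p₁, p₂ with components (cos φ cos λ, cos φ sin λ, sin φ).
The central angle between the endpoints is δ = arccos(p₁·p₂) ≈ 0.460 rad (26.3°).
Interpolate at f = 3/5 with slerp weights a = sin((1−f)δ)/sin δ ≈ 0.412, b = sin(fδ)/sin δ ≈ 0.614.
p = a·p₁ + b·p₂ ≈ (0.446, -0.743, -0.499); φ = arcsin(p_z) ≈ -29.94°, λ = atan2(p_y, p_x) ≈ -59.03°.

≈ (30°S, 59°W)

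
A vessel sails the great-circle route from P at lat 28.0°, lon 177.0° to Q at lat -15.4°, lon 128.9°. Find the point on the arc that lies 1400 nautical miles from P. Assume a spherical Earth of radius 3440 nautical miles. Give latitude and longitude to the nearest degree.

The haversine formula gives a central angle δ ≈ 1.111 rad (63.7°) between the endpoints. The total great-circle distance is δ·R ≈ 1.111 × 3440 ≈ 3822 nmi, so the target fraction is f = 1400/3822 ≈ 0.366.
Interpolate at f ≈ 0.366 with slerp weights a = sin((1−f)δ)/sin δ ≈ 0.722, b = sin(fδ)/sin δ ≈ 0.442.
p = a·p₁ + b·p₂ ≈ (-0.904, 0.365, 0.222); φ = arcsin(p_z) ≈ 12.81°, λ = atan2(p_y, p_x) ≈ 158.03°.

≈ lat 13°, lon 158°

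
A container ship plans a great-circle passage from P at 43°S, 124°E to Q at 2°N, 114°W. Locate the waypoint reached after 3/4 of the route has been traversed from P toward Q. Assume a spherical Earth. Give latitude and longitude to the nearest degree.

Convert each endpoint to a unit vector on the sphere (x = cos φ cos λ, y = cos φ sin λ, z = sin φ).
The central angle between the endpoints is δ = arccos(p₁·p₂) ≈ 1.994 rad (114.3°).
Interpolate at f = 3/4 with slerp weights a = sin((1−f)δ)/sin δ ≈ 0.525, b = sin(fδ)/sin δ ≈ 1.094.
p = a·p₁ + b·p₂ ≈ (-0.659, -0.681, -0.320); φ = arcsin(p_z) ≈ -18.64°, λ = atan2(p_y, p_x) ≈ -134.08°.

≈ 19°S, 134°W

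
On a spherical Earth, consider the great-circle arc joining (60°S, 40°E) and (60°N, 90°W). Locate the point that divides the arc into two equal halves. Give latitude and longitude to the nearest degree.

Convert each endpoint to a unit vector on the sphere (x = cos φ cos λ, y = cos φ sin λ, z = sin φ).
The central angle between the endpoints is δ = arccos(p₁·p₂) ≈ 2.716 rad (155.6°).
Interpolate at f = 1/2 with slerp weights a = sin((1−f)δ)/sin δ ≈ 2.366, b = sin(fδ)/sin δ ≈ 2.366.
p = a·p₁ + b·p₂ ≈ (0.906, -0.423, 0.000); φ = arcsin(p_z) ≈ 0.00°, λ = atan2(p_y, p_x) ≈ -25.00°.

≈ (0°N, 25°W)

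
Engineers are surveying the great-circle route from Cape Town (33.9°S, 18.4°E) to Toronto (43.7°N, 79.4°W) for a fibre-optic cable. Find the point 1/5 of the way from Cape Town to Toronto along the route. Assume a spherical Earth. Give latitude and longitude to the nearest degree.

Write both endpoints as unit vectors p₁, p₂ with components (cos φ cos λ, cos φ sin λ, sin φ).
The central angle between the endpoints is δ = arccos(p₁·p₂) ≈ 2.056 rad (117.8°).
Interpolate at f = 1/5 with slerp weights a = sin((1−f)δ)/sin δ ≈ 1.128, b = sin(fδ)/sin δ ≈ 0.452.
p = a·p₁ + b·p₂ ≈ (0.948, -0.026, -0.317); φ = arcsin(p_z) ≈ -18.46°, λ = atan2(p_y, p_x) ≈ -1.56°.

≈ 18°S, 2°W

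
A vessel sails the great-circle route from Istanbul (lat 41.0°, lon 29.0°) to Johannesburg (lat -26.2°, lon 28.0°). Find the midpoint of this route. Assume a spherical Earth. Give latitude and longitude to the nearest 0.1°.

≈ lat 7.4°, lon 28.5°

Convert each endpoint to a unit vector on the sphere (x = cos φ cos λ, y = cos φ sin λ, z = sin φ).
The central angle between the endpoints is δ = arccos(p₁·p₂) ≈ 1.173 rad (67.2°).
Interpolate at f = 1/2 with slerp weights a = sin((1−f)δ)/sin δ ≈ 0.600, b = sin(fδ)/sin δ ≈ 0.600.
p = a·p₁ + b·p₂ ≈ (0.872, 0.473, 0.129); φ = arcsin(p_z) ≈ 7.40°, λ = atan2(p_y, p_x) ≈ 28.46°.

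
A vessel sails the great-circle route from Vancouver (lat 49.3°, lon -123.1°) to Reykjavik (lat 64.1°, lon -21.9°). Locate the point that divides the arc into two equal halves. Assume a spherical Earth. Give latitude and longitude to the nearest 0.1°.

From cos δ = sin φ₁ sin φ₂ + cos φ₁ cos φ₂ cos Δλ, the central angle is δ ≈ 0.894 rad (51.2°).
Interpolate at f = 1/2 with slerp weights a = sin((1−f)δ)/sin δ ≈ 0.554, b = sin(fδ)/sin δ ≈ 0.554.
p = a·p₁ + b·p₂ ≈ (0.027, -0.393, 0.919); φ = arcsin(p_z) ≈ 66.79°, λ = atan2(p_y, p_x) ≈ -86.03°.

≈ lat 66.8°, lon -86.0°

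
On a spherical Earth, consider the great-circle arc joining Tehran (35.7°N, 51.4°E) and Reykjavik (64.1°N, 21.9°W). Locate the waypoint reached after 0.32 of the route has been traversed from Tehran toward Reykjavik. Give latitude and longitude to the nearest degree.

≈ 49°N, 38°E

From cos δ = sin φ₁ sin φ₂ + cos φ₁ cos φ₂ cos Δλ, the central angle is δ ≈ 0.893 rad (51.2°).
Interpolate at f = 0.32 with slerp weights a = sin((1−f)δ)/sin δ ≈ 0.733, b = sin(fδ)/sin δ ≈ 0.362.
p = a·p₁ + b·p₂ ≈ (0.518, 0.406, 0.753); φ = arcsin(p_z) ≈ 48.85°, λ = atan2(p_y, p_x) ≈ 38.10°.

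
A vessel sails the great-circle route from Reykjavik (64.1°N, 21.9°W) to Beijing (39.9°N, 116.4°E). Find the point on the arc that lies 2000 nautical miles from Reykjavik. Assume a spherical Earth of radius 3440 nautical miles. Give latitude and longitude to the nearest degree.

From cos δ = sin φ₁ sin φ₂ + cos φ₁ cos φ₂ cos Δλ, the central angle is δ ≈ 1.238 rad (70.9°). The total great-circle distance is δ·R ≈ 1.238 × 3440 ≈ 4258 nmi, so the target fraction is f = 2000/4258 ≈ 0.470.
Interpolate at f ≈ 0.470 with slerp weights a = sin((1−f)δ)/sin δ ≈ 0.646, b = sin(fδ)/sin δ ≈ 0.581.
p = a·p₁ + b·p₂ ≈ (0.064, 0.294, 0.954); φ = arcsin(p_z) ≈ 72.49°, λ = atan2(p_y, p_x) ≈ 77.82°.

≈ (72°N, 78°E)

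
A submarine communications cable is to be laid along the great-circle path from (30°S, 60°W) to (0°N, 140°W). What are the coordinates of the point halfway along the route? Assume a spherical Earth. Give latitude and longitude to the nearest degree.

≈ (19°S, 103°W)

From cos δ = sin φ₁ sin φ₂ + cos φ₁ cos φ₂ cos Δλ, the central angle is δ ≈ 1.420 rad (81.4°).
Interpolate at f = 1/2 with slerp weights a = sin((1−f)δ)/sin δ ≈ 0.659, b = sin(fδ)/sin δ ≈ 0.659.
p = a·p₁ + b·p₂ ≈ (-0.220, -0.918, -0.330); φ = arcsin(p_z) ≈ -19.25°, λ = atan2(p_y, p_x) ≈ -103.45°.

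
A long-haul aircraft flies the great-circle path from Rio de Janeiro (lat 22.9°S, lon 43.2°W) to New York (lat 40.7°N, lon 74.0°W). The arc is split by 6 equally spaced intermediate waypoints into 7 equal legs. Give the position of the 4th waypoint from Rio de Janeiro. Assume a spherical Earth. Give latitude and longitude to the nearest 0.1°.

Convert each endpoint to a unit vector on the sphere (x = cos φ cos λ, y = cos φ sin λ, z = sin φ).
The central angle between the endpoints is δ = arccos(p₁·p₂) ≈ 1.217 rad (69.7°).
Interpolate at f = 4/7 with slerp weights a = sin((1−f)δ)/sin δ ≈ 0.531, b = sin(fδ)/sin δ ≈ 0.683.
p = a·p₁ + b·p₂ ≈ (0.499, -0.833, 0.239); φ = arcsin(p_z) ≈ 13.81°, λ = atan2(p_y, p_x) ≈ -59.05°.

≈ lat 13.8°N, lon 59.0°W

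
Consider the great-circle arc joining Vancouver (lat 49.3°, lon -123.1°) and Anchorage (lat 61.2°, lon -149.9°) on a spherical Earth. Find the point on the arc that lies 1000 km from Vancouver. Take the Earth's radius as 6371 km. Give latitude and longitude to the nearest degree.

≈ lat 56°, lon -134°

Convert each endpoint to a unit vector on the sphere (x = cos φ cos λ, y = cos φ sin λ, z = sin φ).
The central angle between the endpoints is δ = arccos(p₁·p₂) ≈ 0.334 rad (19.1°). The total great-circle distance is δ·R ≈ 0.334 × 6371 ≈ 2127 km, so the target fraction is f = 1000/2127 ≈ 0.470.
Interpolate at f ≈ 0.470 with slerp weights a = sin((1−f)δ)/sin δ ≈ 0.537, b = sin(fδ)/sin δ ≈ 0.477.
p = a·p₁ + b·p₂ ≈ (-0.390, -0.409, 0.825); φ = arcsin(p_z) ≈ 55.60°, λ = atan2(p_y, p_x) ≈ -133.67°.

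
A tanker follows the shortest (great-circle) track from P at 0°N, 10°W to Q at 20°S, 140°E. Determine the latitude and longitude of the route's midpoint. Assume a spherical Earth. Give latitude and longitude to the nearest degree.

≈ 34°S, 58°E

Write both endpoints as unit vectors p₁, p₂ with components (cos φ cos λ, cos φ sin λ, sin φ).
The central angle between the endpoints is δ = arccos(p₁·p₂) ≈ 2.521 rad (144.5°).
Interpolate at f = 1/2 with slerp weights a = sin((1−f)δ)/sin δ ≈ 1.639, b = sin(fδ)/sin δ ≈ 1.639.
p = a·p₁ + b·p₂ ≈ (0.434, 0.705, -0.560); φ = arcsin(p_z) ≈ -34.09°, λ = atan2(p_y, p_x) ≈ 58.38°.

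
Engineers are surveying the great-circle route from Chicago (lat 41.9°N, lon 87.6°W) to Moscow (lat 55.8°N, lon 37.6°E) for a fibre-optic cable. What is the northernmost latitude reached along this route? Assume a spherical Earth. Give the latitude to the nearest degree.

The great circle lies in the plane with unit normal n̂ = (p₁ × p₂)/|p₁ × p₂|.
Here n̂_z ≈ +0.360; the vertex latitude is φ_max = arccos|n̂_z| ≈ 68.9°.
Check via Clairaut: cos φ_max = |cos φ₁| · sin C = cos(41.9°)·sin(28.9°) ≈ 0.360, again giving ≈ 68.9°.

≈ 69°N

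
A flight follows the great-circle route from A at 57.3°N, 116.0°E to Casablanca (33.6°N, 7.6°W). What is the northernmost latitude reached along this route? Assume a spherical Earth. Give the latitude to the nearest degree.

≈ 67°N

The great circle lies in the plane with unit normal n̂ = (p₁ × p₂)/|p₁ × p₂|.
Here n̂_z ≈ -0.384; the vertex latitude is φ_max = arccos|n̂_z| ≈ 67.4°.
Check via Clairaut: cos φ_max = |cos φ₁| · sin C = cos(57.3°)·sin(45.3°) ≈ 0.384, again giving ≈ 67.4°.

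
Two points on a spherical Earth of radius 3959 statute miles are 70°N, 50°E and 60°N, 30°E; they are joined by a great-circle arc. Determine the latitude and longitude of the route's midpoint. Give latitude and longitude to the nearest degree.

Convert each endpoint to a unit vector on the sphere (x = cos φ cos λ, y = cos φ sin λ, z = sin φ).
The central angle between the endpoints is δ = arccos(p₁·p₂) ≈ 0.226 rad (13.0°).
Interpolate at f = 1/2 with slerp weights a = sin((1−f)δ)/sin δ ≈ 0.503, b = sin(fδ)/sin δ ≈ 0.503.
p = a·p₁ + b·p₂ ≈ (0.329, 0.258, 0.909); φ = arcsin(p_z) ≈ 65.32°, λ = atan2(p_y, p_x) ≈ 38.11°.

≈ 65°N, 38°E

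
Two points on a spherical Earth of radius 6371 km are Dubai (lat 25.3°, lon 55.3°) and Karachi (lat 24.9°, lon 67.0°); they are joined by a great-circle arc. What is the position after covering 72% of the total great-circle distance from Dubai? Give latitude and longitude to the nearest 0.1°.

From cos δ = sin φ₁ sin φ₂ + cos φ₁ cos φ₂ cos Δλ, the central angle is δ ≈ 0.185 rad (10.6°).
Interpolate at f = 0.72 with slerp weights a = sin((1−f)δ)/sin δ ≈ 0.281, b = sin(fδ)/sin δ ≈ 0.722.
p = a·p₁ + b·p₂ ≈ (0.401, 0.812, 0.424); φ = arcsin(p_z) ≈ 25.10°, λ = atan2(p_y, p_x) ≈ 63.73°.

≈ lat 25.1°, lon 63.7°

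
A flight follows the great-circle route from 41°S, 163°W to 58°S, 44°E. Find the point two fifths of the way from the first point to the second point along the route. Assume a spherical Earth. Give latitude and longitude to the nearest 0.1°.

≈ 70.2°S, 174.8°E

From cos δ = sin φ₁ sin φ₂ + cos φ₁ cos φ₂ cos Δλ, the central angle is δ ≈ 1.369 rad (78.5°).
Interpolate at f = 2/5 with slerp weights a = sin((1−f)δ)/sin δ ≈ 0.747, b = sin(fδ)/sin δ ≈ 0.532.
p = a·p₁ + b·p₂ ≈ (-0.337, 0.031, -0.941); φ = arcsin(p_z) ≈ -70.23°, λ = atan2(p_y, p_x) ≈ 174.78°.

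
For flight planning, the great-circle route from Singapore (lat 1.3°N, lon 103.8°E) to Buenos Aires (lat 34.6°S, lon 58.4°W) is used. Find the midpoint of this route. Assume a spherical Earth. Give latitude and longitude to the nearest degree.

≈ lat 59°S, lon 54°E

Write both endpoints as unit vectors p₁, p₂ with components (cos φ cos λ, cos φ sin λ, sin φ).
The central angle between the endpoints is δ = arccos(p₁·p₂) ≈ 2.492 rad (142.8°).
Interpolate at f = 1/2 with slerp weights a = sin((1−f)δ)/sin δ ≈ 1.567, b = sin(fδ)/sin δ ≈ 1.567.
p = a·p₁ + b·p₂ ≈ (0.302, 0.423, -0.854); φ = arcsin(p_z) ≈ -58.69°, λ = atan2(p_y, p_x) ≈ 54.44°.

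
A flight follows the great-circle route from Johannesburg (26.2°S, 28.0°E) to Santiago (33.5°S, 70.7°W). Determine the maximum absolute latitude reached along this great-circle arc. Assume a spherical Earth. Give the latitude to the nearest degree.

The great circle lies in the plane with unit normal n̂ = (p₁ × p₂)/|p₁ × p₂|.
Here n̂_z ≈ -0.746; the vertex latitude is φ_max = arccos|n̂_z| ≈ 41.8°.
Check via Clairaut: cos φ_max = |cos φ₁| · sin C = cos(26.2°)·sin(123.8°) ≈ 0.746, again giving ≈ 41.8°.

≈ 42°S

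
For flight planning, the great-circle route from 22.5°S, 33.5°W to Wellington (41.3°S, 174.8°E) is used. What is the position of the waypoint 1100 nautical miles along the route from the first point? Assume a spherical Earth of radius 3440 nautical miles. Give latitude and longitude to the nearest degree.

From cos δ = sin φ₁ sin φ₂ + cos φ₁ cos φ₂ cos Δλ, the central angle is δ ≈ 1.938 rad (111.0°). The total great-circle distance is δ·R ≈ 1.938 × 3440 ≈ 6665 nmi, so the target fraction is f = 1100/6665 ≈ 0.165.
Interpolate at f ≈ 0.165 with slerp weights a = sin((1−f)δ)/sin δ ≈ 1.070, b = sin(fδ)/sin δ ≈ 0.337.
p = a·p₁ + b·p₂ ≈ (0.572, -0.523, -0.632); φ = arcsin(p_z) ≈ -39.18°, λ = atan2(p_y, p_x) ≈ -42.40°.

≈ 39°S, 42°W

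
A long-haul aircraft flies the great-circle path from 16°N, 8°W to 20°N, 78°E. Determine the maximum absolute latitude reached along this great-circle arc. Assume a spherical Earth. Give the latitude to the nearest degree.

≈ 24°N

The great circle lies in the plane with unit normal n̂ = (p₁ × p₂)/|p₁ × p₂|.
Here n̂_z ≈ +0.912; the vertex latitude is φ_max = arccos|n̂_z| ≈ 24.2°.
Check via Clairaut: cos φ_max = |cos φ₁| · sin C = cos(16.0°)·sin(71.7°) ≈ 0.912, again giving ≈ 24.2°.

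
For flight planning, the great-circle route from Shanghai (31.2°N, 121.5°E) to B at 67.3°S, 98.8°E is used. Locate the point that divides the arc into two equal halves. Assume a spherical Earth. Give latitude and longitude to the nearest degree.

Write both endpoints as unit vectors p₁, p₂ with components (cos φ cos λ, cos φ sin λ, sin φ).
The central angle between the endpoints is δ = arccos(p₁·p₂) ≈ 1.745 rad (100.0°).
Interpolate at f = 1/2 with slerp weights a = sin((1−f)δ)/sin δ ≈ 0.778, b = sin(fδ)/sin δ ≈ 0.778.
p = a·p₁ + b·p₂ ≈ (-0.394, 0.864, -0.315); φ = arcsin(p_z) ≈ -18.34°, λ = atan2(p_y, p_x) ≈ 114.49°.

≈ 18°S, 114°E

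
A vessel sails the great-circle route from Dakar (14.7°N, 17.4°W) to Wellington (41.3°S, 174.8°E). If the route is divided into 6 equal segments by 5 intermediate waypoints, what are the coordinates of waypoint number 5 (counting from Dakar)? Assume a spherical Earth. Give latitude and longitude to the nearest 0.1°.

≈ 62.5°S, 162.0°W

The haversine formula gives a central angle δ ≈ 2.642 rad (151.4°) between the endpoints.
Interpolate at f = 5/6 with slerp weights a = sin((1−f)δ)/sin δ ≈ 0.890, b = sin(fδ)/sin δ ≈ 1.685.
p = a·p₁ + b·p₂ ≈ (-0.440, -0.143, -0.887); φ = arcsin(p_z) ≈ -62.46°, λ = atan2(p_y, p_x) ≈ -162.04°.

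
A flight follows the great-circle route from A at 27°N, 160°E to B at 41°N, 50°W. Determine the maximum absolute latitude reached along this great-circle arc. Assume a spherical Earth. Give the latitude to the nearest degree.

≈ 69°N

The great circle lies in the plane with unit normal n̂ = (p₁ × p₂)/|p₁ × p₂|.
Here n̂_z ≈ +0.351; the vertex latitude is φ_max = arccos|n̂_z| ≈ 69.5°.
Check via Clairaut: cos φ_max = |cos φ₁| · sin C = cos(27.0°)·sin(23.2°) ≈ 0.351, again giving ≈ 69.5°.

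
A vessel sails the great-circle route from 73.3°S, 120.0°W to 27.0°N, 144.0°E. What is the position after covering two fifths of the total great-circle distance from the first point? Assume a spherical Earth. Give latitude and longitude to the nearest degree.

Write both endpoints as unit vectors p₁, p₂ with components (cos φ cos λ, cos φ sin λ, sin φ).
The central angle between the endpoints is δ = arccos(p₁·p₂) ≈ 2.051 rad (117.5°).
Interpolate at f = 2/5 with slerp weights a = sin((1−f)δ)/sin δ ≈ 1.063, b = sin(fδ)/sin δ ≈ 0.824.
p = a·p₁ + b·p₂ ≈ (-0.747, 0.167, -0.644); φ = arcsin(p_z) ≈ -40.05°, λ = atan2(p_y, p_x) ≈ 167.37°.

≈ 40°S, 167°E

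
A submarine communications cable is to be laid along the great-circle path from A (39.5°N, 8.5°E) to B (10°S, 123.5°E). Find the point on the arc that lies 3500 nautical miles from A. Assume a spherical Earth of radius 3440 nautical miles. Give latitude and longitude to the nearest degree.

≈ (25°N, 77°E)

From cos δ = sin φ₁ sin φ₂ + cos φ₁ cos φ₂ cos Δλ, the central angle is δ ≈ 2.017 rad (115.6°). The total great-circle distance is δ·R ≈ 2.017 × 3440 ≈ 6939 nmi, so the target fraction is f = 3500/6939 ≈ 0.504.
Interpolate at f ≈ 0.504 with slerp weights a = sin((1−f)δ)/sin δ ≈ 0.933, b = sin(fδ)/sin δ ≈ 0.943.
p = a·p₁ + b·p₂ ≈ (0.199, 0.881, 0.429); φ = arcsin(p_z) ≈ 25.43°, λ = atan2(p_y, p_x) ≈ 77.27°.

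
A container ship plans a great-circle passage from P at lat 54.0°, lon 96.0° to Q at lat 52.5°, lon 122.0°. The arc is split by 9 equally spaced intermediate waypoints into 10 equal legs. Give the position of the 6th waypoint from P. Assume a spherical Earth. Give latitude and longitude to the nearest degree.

Convert each endpoint to a unit vector on the sphere (x = cos φ cos λ, y = cos φ sin λ, z = sin φ).
The central angle between the endpoints is δ = arccos(p₁·p₂) ≈ 0.271 rad (15.5°).
Interpolate at f = 6/10 with slerp weights a = sin((1−f)δ)/sin δ ≈ 0.404, b = sin(fδ)/sin δ ≈ 0.605.
p = a·p₁ + b·p₂ ≈ (-0.220, 0.548, 0.807); φ = arcsin(p_z) ≈ 53.78°, λ = atan2(p_y, p_x) ≈ 111.85°.

≈ lat 54°, lon 112°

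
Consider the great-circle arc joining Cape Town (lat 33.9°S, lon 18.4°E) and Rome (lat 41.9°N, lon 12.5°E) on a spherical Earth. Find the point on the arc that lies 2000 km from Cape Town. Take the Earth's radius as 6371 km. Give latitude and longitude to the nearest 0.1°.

From cos δ = sin φ₁ sin φ₂ + cos φ₁ cos φ₂ cos Δλ, the central angle is δ ≈ 1.326 rad (76.0°). The total great-circle distance is δ·R ≈ 1.326 × 6371 ≈ 8450 km, so the target fraction is f = 2000/8450 ≈ 0.237.
Interpolate at f ≈ 0.237 with slerp weights a = sin((1−f)δ)/sin δ ≈ 0.874, b = sin(fδ)/sin δ ≈ 0.318.
p = a·p₁ + b·p₂ ≈ (0.920, 0.280, -0.275); φ = arcsin(p_z) ≈ -15.96°, λ = atan2(p_y, p_x) ≈ 16.95°.

≈ lat 16.0°S, lon 16.9°E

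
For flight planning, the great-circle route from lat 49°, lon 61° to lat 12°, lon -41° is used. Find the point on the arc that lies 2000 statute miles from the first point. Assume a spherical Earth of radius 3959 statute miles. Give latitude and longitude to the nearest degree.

Convert each endpoint to a unit vector on the sphere (x = cos φ cos λ, y = cos φ sin λ, z = sin φ).
The central angle between the endpoints is δ = arccos(p₁·p₂) ≈ 1.547 rad (88.7°). The total great-circle distance is δ·R ≈ 1.547 × 3959 ≈ 6126 mi, so the target fraction is f = 2000/6126 ≈ 0.326.
Interpolate at f ≈ 0.326 with slerp weights a = sin((1−f)δ)/sin δ ≈ 0.864, b = sin(fδ)/sin δ ≈ 0.484.
p = a·p₁ + b·p₂ ≈ (0.632, 0.185, 0.753); φ = arcsin(p_z) ≈ 48.81°, λ = atan2(p_y, p_x) ≈ 16.31°.

≈ lat 49°, lon 16°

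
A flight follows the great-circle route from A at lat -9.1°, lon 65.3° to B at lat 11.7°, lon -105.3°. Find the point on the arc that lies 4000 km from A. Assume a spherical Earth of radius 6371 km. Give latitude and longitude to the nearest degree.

≈ lat 2°, lon 31°

From cos δ = sin φ₁ sin φ₂ + cos φ₁ cos φ₂ cos Δλ, the central angle is δ ≈ 2.974 rad (170.4°). The total great-circle distance is δ·R ≈ 2.974 × 6371 ≈ 18947 km, so the target fraction is f = 4000/18947 ≈ 0.211.
Interpolate at f ≈ 0.211 with slerp weights a = sin((1−f)δ)/sin δ ≈ 4.281, b = sin(fδ)/sin δ ≈ 3.521.
p = a·p₁ + b·p₂ ≈ (0.857, 0.515, 0.037); φ = arcsin(p_z) ≈ 2.12°, λ = atan2(p_y, p_x) ≈ 31.00°.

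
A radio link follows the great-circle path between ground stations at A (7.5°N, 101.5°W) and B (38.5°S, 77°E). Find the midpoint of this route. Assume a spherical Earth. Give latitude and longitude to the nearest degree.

≈ (67°S, 96°W)

From cos δ = sin φ₁ sin φ₂ + cos φ₁ cos φ₂ cos Δλ, the central angle is δ ≈ 2.600 rad (149.0°).
Interpolate at f = 1/2 with slerp weights a = sin((1−f)δ)/sin δ ≈ 1.869, b = sin(fδ)/sin δ ≈ 1.869.
p = a·p₁ + b·p₂ ≈ (-0.040, -0.391, -0.920); φ = arcsin(p_z) ≈ -66.87°, λ = atan2(p_y, p_x) ≈ -95.90°.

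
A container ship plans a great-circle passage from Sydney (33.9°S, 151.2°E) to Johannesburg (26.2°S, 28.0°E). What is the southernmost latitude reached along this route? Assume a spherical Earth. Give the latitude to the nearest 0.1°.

The great circle lies in the plane with unit normal n̂ = (p₁ × p₂)/|p₁ × p₂|.
Here n̂_z ≈ -0.631; the vertex latitude is φ_max = arccos|n̂_z| ≈ 50.8°.
Check via Clairaut: cos φ_max = |cos φ₁| · sin C = cos(33.9°)·sin(130.5°) ≈ 0.631, again giving ≈ 50.8°.

≈ 50.8°S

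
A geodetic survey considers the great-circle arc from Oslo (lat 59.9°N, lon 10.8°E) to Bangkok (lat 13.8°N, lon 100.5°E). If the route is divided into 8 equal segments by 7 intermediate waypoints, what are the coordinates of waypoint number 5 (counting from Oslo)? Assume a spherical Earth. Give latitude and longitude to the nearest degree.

Convert each endpoint to a unit vector on the sphere (x = cos φ cos λ, y = cos φ sin λ, z = sin φ).
The central angle between the endpoints is δ = arccos(p₁·p₂) ≈ 1.360 rad (77.9°).
Interpolate at f = 5/8 with slerp weights a = sin((1−f)δ)/sin δ ≈ 0.499, b = sin(fδ)/sin δ ≈ 0.768.
p = a·p₁ + b·p₂ ≈ (0.110, 0.781, 0.615); φ = arcsin(p_z) ≈ 37.97°, λ = atan2(p_y, p_x) ≈ 81.98°.

≈ lat 38°N, lon 82°E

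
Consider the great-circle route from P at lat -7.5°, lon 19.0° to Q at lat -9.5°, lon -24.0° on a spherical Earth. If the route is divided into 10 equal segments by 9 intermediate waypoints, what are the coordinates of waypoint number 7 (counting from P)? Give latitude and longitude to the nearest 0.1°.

The haversine formula gives a central angle δ ≈ 0.743 rad (42.5°) between the endpoints.
Interpolate at f = 7/10 with slerp weights a = sin((1−f)δ)/sin δ ≈ 0.327, b = sin(fδ)/sin δ ≈ 0.735.
p = a·p₁ + b·p₂ ≈ (0.968, -0.189, -0.164); φ = arcsin(p_z) ≈ -9.43°, λ = atan2(p_y, p_x) ≈ -11.06°.

≈ lat -9.4°, lon -11.1°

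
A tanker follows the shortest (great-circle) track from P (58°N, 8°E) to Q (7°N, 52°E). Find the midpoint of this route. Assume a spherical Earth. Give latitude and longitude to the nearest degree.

Write both endpoints as unit vectors p₁, p₂ with components (cos φ cos λ, cos φ sin λ, sin φ).
The central angle between the endpoints is δ = arccos(p₁·p₂) ≈ 1.068 rad (61.2°).
Interpolate at f = 1/2 with slerp weights a = sin((1−f)δ)/sin δ ≈ 0.581, b = sin(fδ)/sin δ ≈ 0.581.
p = a·p₁ + b·p₂ ≈ (0.660, 0.497, 0.563); φ = arcsin(p_z) ≈ 34.29°, λ = atan2(p_y, p_x) ≈ 37.00°.

≈ (34°N, 37°E)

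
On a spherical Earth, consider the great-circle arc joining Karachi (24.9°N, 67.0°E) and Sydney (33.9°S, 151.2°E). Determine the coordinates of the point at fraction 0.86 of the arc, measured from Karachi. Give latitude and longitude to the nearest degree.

≈ (27°S, 137°E)

From cos δ = sin φ₁ sin φ₂ + cos φ₁ cos φ₂ cos Δλ, the central angle is δ ≈ 1.730 rad (99.1°).
Interpolate at f = 0.86 with slerp weights a = sin((1−f)δ)/sin δ ≈ 0.243, b = sin(fδ)/sin δ ≈ 1.009.
p = a·p₁ + b·p₂ ≈ (-0.648, 0.606, -0.461); φ = arcsin(p_z) ≈ -27.43°, λ = atan2(p_y, p_x) ≈ 136.90°.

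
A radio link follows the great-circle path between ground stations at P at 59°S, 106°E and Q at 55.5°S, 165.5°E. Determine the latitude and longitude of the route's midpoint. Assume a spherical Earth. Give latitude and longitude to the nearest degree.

Write both endpoints as unit vectors p₁, p₂ with components (cos φ cos λ, cos φ sin λ, sin φ).
The central angle between the endpoints is δ = arccos(p₁·p₂) ≈ 0.546 rad (31.3°).
Interpolate at f = 1/2 with slerp weights a = sin((1−f)δ)/sin δ ≈ 0.519, b = sin(fδ)/sin δ ≈ 0.519.
p = a·p₁ + b·p₂ ≈ (-0.358, 0.331, -0.873); φ = arcsin(p_z) ≈ -60.81°, λ = atan2(p_y, p_x) ≈ 137.31°.

≈ 61°S, 137°E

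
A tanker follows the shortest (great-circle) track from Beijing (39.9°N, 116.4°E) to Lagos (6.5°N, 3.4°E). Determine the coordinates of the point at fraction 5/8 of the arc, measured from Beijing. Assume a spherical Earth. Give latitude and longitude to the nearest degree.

Write both endpoints as unit vectors p₁, p₂ with components (cos φ cos λ, cos φ sin λ, sin φ).
The central angle between the endpoints is δ = arccos(p₁·p₂) ≈ 1.798 rad (103.0°).
Interpolate at f = 5/8 with slerp weights a = sin((1−f)δ)/sin δ ≈ 0.641, b = sin(fδ)/sin δ ≈ 0.925.
p = a·p₁ + b·p₂ ≈ (0.699, 0.495, 0.516); φ = arcsin(p_z) ≈ 31.05°, λ = atan2(p_y, p_x) ≈ 35.28°.

≈ (31°N, 35°E)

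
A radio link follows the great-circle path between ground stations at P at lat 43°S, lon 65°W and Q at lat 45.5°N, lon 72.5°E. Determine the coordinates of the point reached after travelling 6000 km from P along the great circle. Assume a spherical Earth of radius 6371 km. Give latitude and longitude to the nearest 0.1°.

≈ lat 11.7°S, lon 14.0°W

From cos δ = sin φ₁ sin φ₂ + cos φ₁ cos φ₂ cos Δλ, the central angle is δ ≈ 2.615 rad (149.8°). The total great-circle distance is δ·R ≈ 2.615 × 6371 ≈ 16658 km, so the target fraction is f = 6000/16658 ≈ 0.360.
Interpolate at f ≈ 0.360 with slerp weights a = sin((1−f)δ)/sin δ ≈ 1.978, b = sin(fδ)/sin δ ≈ 1.608.
p = a·p₁ + b·p₂ ≈ (0.950, -0.236, -0.202); φ = arcsin(p_z) ≈ -11.67°, λ = atan2(p_y, p_x) ≈ -13.97°.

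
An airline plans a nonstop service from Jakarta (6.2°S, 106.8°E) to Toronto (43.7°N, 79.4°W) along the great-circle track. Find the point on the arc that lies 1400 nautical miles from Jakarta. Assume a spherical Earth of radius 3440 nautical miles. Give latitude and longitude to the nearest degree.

Convert each endpoint to a unit vector on the sphere (x = cos φ cos λ, y = cos φ sin λ, z = sin φ).
The central angle between the endpoints is δ = arccos(p₁·p₂) ≈ 2.480 rad (142.1°). The total great-circle distance is δ·R ≈ 2.480 × 3440 ≈ 8532 nmi, so the target fraction is f = 1400/8532 ≈ 0.164.
Interpolate at f ≈ 0.164 with slerp weights a = sin((1−f)δ)/sin δ ≈ 1.427, b = sin(fδ)/sin δ ≈ 0.644.
p = a·p₁ + b·p₂ ≈ (-0.324, 0.900, 0.291); φ = arcsin(p_z) ≈ 16.93°, λ = atan2(p_y, p_x) ≈ 109.82°.

≈ 17°N, 110°E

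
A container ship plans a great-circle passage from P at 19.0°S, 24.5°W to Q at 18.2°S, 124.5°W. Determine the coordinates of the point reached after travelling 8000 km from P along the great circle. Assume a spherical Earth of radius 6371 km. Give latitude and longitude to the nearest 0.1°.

≈ 24.5°S, 102.8°W

From cos δ = sin φ₁ sin φ₂ + cos φ₁ cos φ₂ cos Δλ, the central angle is δ ≈ 1.625 rad (93.1°). The total great-circle distance is δ·R ≈ 1.625 × 6371 ≈ 10354 km, so the target fraction is f = 8000/10354 ≈ 0.773.
Interpolate at f ≈ 0.773 with slerp weights a = sin((1−f)δ)/sin δ ≈ 0.362, b = sin(fδ)/sin δ ≈ 0.952.
p = a·p₁ + b·p₂ ≈ (-0.201, -0.887, -0.415); φ = arcsin(p_z) ≈ -24.53°, λ = atan2(p_y, p_x) ≈ -102.78°.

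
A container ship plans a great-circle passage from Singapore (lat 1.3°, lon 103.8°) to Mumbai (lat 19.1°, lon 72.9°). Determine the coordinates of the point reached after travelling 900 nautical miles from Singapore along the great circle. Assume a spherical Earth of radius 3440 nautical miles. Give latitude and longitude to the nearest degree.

Convert each endpoint to a unit vector on the sphere (x = cos φ cos λ, y = cos φ sin λ, z = sin φ).
The central angle between the endpoints is δ = arccos(p₁·p₂) ≈ 0.613 rad (35.1°). The total great-circle distance is δ·R ≈ 0.613 × 3440 ≈ 2108 nmi, so the target fraction is f = 900/2108 ≈ 0.427.
Interpolate at f ≈ 0.427 with slerp weights a = sin((1−f)δ)/sin δ ≈ 0.598, b = sin(fδ)/sin δ ≈ 0.450.
p = a·p₁ + b·p₂ ≈ (-0.018, 0.987, 0.161); φ = arcsin(p_z) ≈ 9.25°, λ = atan2(p_y, p_x) ≈ 91.03°.

≈ lat 9°, lon 91°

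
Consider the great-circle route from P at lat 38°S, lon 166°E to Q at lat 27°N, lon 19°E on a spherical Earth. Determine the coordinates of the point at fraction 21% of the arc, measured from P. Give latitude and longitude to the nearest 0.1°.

≈ lat 37.6°S, lon 125.8°E

From cos δ = sin φ₁ sin φ₂ + cos φ₁ cos φ₂ cos Δλ, the central angle is δ ≈ 2.623 rad (150.3°).
Interpolate at f = 0.21 with slerp weights a = sin((1−f)δ)/sin δ ≈ 1.768, b = sin(fδ)/sin δ ≈ 1.055.
p = a·p₁ + b·p₂ ≈ (-0.463, 0.643, -0.610); φ = arcsin(p_z) ≈ -37.57°, λ = atan2(p_y, p_x) ≈ 125.76°.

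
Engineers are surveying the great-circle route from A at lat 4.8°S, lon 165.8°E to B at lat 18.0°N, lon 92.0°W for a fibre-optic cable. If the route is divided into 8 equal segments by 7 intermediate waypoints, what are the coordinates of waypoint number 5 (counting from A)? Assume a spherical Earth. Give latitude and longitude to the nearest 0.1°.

≈ lat 13.4°N, lon 131.9°W

Write both endpoints as unit vectors p₁, p₂ with components (cos φ cos λ, cos φ sin λ, sin φ).
The central angle between the endpoints is δ = arccos(p₁·p₂) ≈ 1.799 rad (103.1°).
Interpolate at f = 5/8 with slerp weights a = sin((1−f)δ)/sin δ ≈ 0.641, b = sin(fδ)/sin δ ≈ 0.926.
p = a·p₁ + b·p₂ ≈ (-0.650, -0.723, 0.232); φ = arcsin(p_z) ≈ 13.44°, λ = atan2(p_y, p_x) ≈ -131.95°.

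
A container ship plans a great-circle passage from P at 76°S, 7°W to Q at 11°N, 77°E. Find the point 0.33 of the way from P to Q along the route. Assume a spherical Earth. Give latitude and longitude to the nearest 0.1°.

≈ 52.8°S, 55.3°E

Write both endpoints as unit vectors p₁, p₂ with components (cos φ cos λ, cos φ sin λ, sin φ).
The central angle between the endpoints is δ = arccos(p₁·p₂) ≈ 1.732 rad (99.2°).
Interpolate at f = 0.33 with slerp weights a = sin((1−f)δ)/sin δ ≈ 0.929, b = sin(fδ)/sin δ ≈ 0.548.
p = a·p₁ + b·p₂ ≈ (0.344, 0.497, -0.797); φ = arcsin(p_z) ≈ -52.82°, λ = atan2(p_y, p_x) ≈ 55.29°.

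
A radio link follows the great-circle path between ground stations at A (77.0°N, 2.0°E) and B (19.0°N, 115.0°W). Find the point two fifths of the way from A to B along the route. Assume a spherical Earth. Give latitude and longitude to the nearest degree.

≈ (63°N, 96°W)

From cos δ = sin φ₁ sin φ₂ + cos φ₁ cos φ₂ cos Δλ, the central angle is δ ≈ 1.348 rad (77.3°).
Interpolate at f = 2/5 with slerp weights a = sin((1−f)δ)/sin δ ≈ 0.742, b = sin(fδ)/sin δ ≈ 0.527.
p = a·p₁ + b·p₂ ≈ (-0.044, -0.445, 0.894); φ = arcsin(p_z) ≈ 63.42°, λ = atan2(p_y, p_x) ≈ -95.59°.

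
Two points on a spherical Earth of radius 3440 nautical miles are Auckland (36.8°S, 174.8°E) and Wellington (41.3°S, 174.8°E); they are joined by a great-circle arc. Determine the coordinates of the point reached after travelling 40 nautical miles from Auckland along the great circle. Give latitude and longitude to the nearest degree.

≈ 37°S, 175°E

The haversine formula gives a central angle δ ≈ 0.079 rad (4.5°) between the endpoints. The total great-circle distance is δ·R ≈ 0.079 × 3440 ≈ 270 nmi, so the target fraction is f = 40/270 ≈ 0.148.
Interpolate at f ≈ 0.148 with slerp weights a = sin((1−f)δ)/sin δ ≈ 0.852, b = sin(fδ)/sin δ ≈ 0.148.
p = a·p₁ + b·p₂ ≈ (-0.790, 0.072, -0.608); φ = arcsin(p_z) ≈ -37.47°, λ = atan2(p_y, p_x) ≈ 174.80°.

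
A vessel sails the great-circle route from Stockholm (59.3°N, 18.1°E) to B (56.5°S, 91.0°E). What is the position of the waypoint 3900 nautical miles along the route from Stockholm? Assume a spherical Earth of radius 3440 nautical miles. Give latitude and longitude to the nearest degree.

Convert each endpoint to a unit vector on the sphere (x = cos φ cos λ, y = cos φ sin λ, z = sin φ).
The central angle between the endpoints is δ = arccos(p₁·p₂) ≈ 2.258 rad (129.4°). The total great-circle distance is δ·R ≈ 2.258 × 3440 ≈ 7767 nmi, so the target fraction is f = 3900/7767 ≈ 0.502.
Interpolate at f ≈ 0.502 with slerp weights a = sin((1−f)δ)/sin δ ≈ 1.166, b = sin(fδ)/sin δ ≈ 1.172.
p = a·p₁ + b·p₂ ≈ (0.555, 0.832, 0.026); φ = arcsin(p_z) ≈ 1.48°, λ = atan2(p_y, p_x) ≈ 56.30°.

≈ (1°N, 56°E)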